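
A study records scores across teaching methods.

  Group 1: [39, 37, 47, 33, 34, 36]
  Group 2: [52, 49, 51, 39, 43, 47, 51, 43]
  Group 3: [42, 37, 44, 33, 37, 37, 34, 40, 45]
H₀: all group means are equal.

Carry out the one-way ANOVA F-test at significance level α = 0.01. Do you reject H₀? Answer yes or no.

reject H₀: yes

Group means [37.67, 46.88, 38.78], grand mean 41.304
SSB = Σnᵢ(x̄ᵢ−x̄)² = 385.106; SSW = ΣΣ(x−x̄ᵢ)² = 427.764
MSB = 385.106/2 = 192.5528; MSW = 427.764/20 = 21.3882
F = MSB/MSW = 9.0028
df = (2, 20)
p-value (upper-tail) = 0.00163
At α=0.01: p < α → reject H₀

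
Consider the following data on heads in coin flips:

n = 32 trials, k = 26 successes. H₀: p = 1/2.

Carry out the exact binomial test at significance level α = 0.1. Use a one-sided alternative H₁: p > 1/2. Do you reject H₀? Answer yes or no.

Exact binomial: n=32, k=26, p₀=1/2=0.5000
P(X≥26) from Σ C(n,i)·p₀^i·(1−p₀)^(n−i)
p-value (one-sided, H₁ greater) = 0.00027
At α=0.1: p < α → reject H₀

reject H₀: yes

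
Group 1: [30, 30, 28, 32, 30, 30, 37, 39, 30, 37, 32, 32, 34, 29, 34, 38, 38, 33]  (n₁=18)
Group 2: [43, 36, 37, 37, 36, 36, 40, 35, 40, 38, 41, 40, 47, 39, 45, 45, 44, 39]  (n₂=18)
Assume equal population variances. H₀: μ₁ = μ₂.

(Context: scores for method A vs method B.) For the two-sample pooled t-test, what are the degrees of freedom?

degrees of freedom = 34

df = n₁ + n₂ − 2 = 18 + 18 − 2 = 34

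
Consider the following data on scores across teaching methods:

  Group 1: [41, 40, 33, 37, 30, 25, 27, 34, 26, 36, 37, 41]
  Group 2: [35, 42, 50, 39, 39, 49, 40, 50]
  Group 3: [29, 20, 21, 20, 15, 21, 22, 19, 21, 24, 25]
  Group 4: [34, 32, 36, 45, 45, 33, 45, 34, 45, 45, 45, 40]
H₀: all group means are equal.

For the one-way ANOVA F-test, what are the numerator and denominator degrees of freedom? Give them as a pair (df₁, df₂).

degrees of freedom = [3, 39]

k = 4 groups, N = 43 total
df = (k−1, N−k) = (4−1, 43−4) = (3, 39)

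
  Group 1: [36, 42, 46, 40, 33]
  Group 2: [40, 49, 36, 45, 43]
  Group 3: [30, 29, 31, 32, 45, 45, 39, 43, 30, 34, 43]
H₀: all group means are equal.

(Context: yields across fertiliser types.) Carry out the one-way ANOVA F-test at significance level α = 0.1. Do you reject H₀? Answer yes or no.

Group means [39.40, 42.60, 36.45], grand mean 38.619
SSB = Σnᵢ(x̄ᵢ−x̄)² = 133.825; SSW = ΣΣ(x−x̄ᵢ)² = 633.127
MSB = 133.825/2 = 66.9126; MSW = 633.127/18 = 35.1737
F = MSB/MSW = 1.9023
df = (2, 18)
p-value (upper-tail) = 0.17803
At α=0.1: p ≥ α → fail to reject H₀

reject H₀: no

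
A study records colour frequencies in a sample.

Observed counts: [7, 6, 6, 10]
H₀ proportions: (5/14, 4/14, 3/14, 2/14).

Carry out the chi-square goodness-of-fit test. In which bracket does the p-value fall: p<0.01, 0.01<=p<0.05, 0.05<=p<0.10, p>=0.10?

p-value bracket: 0.01<=p<0.05

n = 29; E_i = n·p_i = [10.36, 8.29, 6.21, 4.14]
χ² = (7−10.36)²/10.36 + (6−8.29)²/8.29 + (6−6.21)²/6.21 + (10−4.14)²/4.14 = 10.0069
df = 3
p-value (upper-tail) = 0.01851
→ bracket: 0.01<=p<0.05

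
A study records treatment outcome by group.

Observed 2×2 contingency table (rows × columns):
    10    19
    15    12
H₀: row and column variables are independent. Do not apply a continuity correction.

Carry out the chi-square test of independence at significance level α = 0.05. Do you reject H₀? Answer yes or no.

reject H₀: no

Row totals [29, 27], col totals [25, 31], n=56
χ² = (10−12.95)²/12.95 + (19−16.05)²/16.05 + (15−12.05)²/12.05 + (12−14.95)²/14.95 = 2.5124
df = 1
p-value (upper-tail) = 0.11295
At α=0.05: p ≥ α → fail to reject H₀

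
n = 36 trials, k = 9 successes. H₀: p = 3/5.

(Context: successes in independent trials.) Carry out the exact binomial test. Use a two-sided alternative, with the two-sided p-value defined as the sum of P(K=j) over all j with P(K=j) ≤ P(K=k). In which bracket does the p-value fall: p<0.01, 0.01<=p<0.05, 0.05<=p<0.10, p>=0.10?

p-value bracket: p<0.01

Exact binomial: n=36, k=9, p₀=3/5=0.6000
P(X=j) = C(n,j)·p₀^j·(1−p₀)^(n−j); p = Σ P(X=j) over j with P(X=j) ≤ P(X=9)
p-value (two-sided) = 0.00002
→ bracket: p<0.01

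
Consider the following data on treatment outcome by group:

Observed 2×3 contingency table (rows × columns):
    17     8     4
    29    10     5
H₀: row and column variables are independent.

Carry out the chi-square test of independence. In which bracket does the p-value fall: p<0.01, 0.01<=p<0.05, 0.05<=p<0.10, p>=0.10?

Row totals [29, 44], col totals [46, 18, 9], n=73
χ² = (17−18.27)²/18.27 + (8−7.15)²/7.15 + (4−3.58)²/3.58 + (29−27.73)²/27.73 + (10−10.85)²/10.85 + (5−5.42)²/5.42 = 0.3984
df = 2
p-value (upper-tail) = 0.81939
→ bracket: p>=0.10

p-value bracket: p>=0.10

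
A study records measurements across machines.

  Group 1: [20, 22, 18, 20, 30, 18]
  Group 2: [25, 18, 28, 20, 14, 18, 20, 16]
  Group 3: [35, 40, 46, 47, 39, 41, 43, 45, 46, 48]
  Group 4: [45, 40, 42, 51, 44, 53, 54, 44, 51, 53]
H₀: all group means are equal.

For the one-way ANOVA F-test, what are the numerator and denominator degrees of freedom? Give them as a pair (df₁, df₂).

k = 4 groups, N = 34 total
df = (k−1, N−k) = (4−1, 34−4) = (3, 30)

degrees of freedom = [3, 30]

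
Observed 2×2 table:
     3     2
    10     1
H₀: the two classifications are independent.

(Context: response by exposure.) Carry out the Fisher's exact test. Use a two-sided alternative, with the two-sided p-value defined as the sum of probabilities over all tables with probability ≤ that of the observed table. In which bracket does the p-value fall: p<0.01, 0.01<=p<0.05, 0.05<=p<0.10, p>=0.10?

Margins: r₁=5, r₂=11, c₁=13, c₂=3, n=16
p_obs = C(5,3)·C(11,10)/C(16,13); sum pmf over tables with pmf ≤ p_obs
p-value (two-sided) = 0.21429
→ bracket: p>=0.10

p-value bracket: p>=0.10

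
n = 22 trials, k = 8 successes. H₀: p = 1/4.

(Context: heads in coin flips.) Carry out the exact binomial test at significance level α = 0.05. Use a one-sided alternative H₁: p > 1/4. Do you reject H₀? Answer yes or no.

reject H₀: no

Exact binomial: n=22, k=8, p₀=1/4=0.2500
P(X≥8) from Σ C(n,i)·p₀^i·(1−p₀)^(n−i)
p-value (one-sided, H₁ greater) = 0.16153
At α=0.05: p ≥ α → fail to reject H₀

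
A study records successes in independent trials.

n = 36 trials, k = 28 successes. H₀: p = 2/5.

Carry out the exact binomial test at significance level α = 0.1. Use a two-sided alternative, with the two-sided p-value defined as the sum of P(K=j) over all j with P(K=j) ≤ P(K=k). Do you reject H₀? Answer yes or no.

reject H₀: yes

Exact binomial: n=36, k=28, p₀=2/5=0.4000
P(X=j) = C(n,j)·p₀^j·(1−p₀)^(n−j); p = Σ P(X=j) over j with P(X=j) ≤ P(X=28)
p-value (two-sided) = 0.00001
At α=0.1: p < α → reject H₀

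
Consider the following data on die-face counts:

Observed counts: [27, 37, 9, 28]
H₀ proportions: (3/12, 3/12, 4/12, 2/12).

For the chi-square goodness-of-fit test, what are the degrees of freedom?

degrees of freedom = 3

df = k − 1 = 4 − 1 = 3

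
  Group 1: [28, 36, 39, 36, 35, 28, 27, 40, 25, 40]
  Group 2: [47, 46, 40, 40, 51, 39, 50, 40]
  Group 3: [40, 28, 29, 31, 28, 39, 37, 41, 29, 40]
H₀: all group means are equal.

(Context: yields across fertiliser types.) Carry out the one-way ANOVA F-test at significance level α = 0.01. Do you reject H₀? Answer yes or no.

reject H₀: yes

Group means [33.40, 44.12, 34.20], grand mean 36.750
SSB = Σnᵢ(x̄ᵢ−x̄)² = 612.375; SSW = ΣΣ(x−x̄ᵢ)² = 760.875
MSB = 612.375/2 = 306.1875; MSW = 760.875/25 = 30.4350
F = MSB/MSW = 10.0604
df = (2, 25)
p-value (upper-tail) = 0.00062
At α=0.01: p < α → reject H₀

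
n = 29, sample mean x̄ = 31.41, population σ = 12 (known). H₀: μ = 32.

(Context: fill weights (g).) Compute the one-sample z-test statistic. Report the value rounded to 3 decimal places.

test statistic = -0.265

SE = σ/√n = 12/√29 = 2.2283
z = (x̄−μ₀)/SE = (31.41−32)/2.2283 = -0.2648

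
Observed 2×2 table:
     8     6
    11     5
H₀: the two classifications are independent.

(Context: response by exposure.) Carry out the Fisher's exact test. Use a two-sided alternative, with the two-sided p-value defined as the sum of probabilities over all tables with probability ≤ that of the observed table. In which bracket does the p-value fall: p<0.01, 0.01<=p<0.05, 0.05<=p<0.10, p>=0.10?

p-value bracket: p>=0.10

Margins: r₁=14, r₂=16, c₁=19, c₂=11, n=30
p_obs = C(14,8)·C(16,11)/C(30,19); sum pmf over tables with pmf ≤ p_obs
p-value (two-sided) = 0.70652
→ bracket: p>=0.10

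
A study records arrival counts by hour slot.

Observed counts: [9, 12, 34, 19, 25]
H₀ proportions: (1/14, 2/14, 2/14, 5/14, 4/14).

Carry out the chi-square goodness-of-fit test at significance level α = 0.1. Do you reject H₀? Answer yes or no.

reject H₀: yes

n = 99; E_i = n·p_i = [7.07, 14.14, 14.14, 35.36, 28.29]
χ² = (9−7.07)²/7.07 + (12−14.14)²/14.14 + (34−14.14)²/14.14 + (19−35.36)²/35.36 + (25−28.29)²/28.29 = 36.6798
df = 4
p-value (upper-tail) = 0.00000
At α=0.1: p < α → reject H₀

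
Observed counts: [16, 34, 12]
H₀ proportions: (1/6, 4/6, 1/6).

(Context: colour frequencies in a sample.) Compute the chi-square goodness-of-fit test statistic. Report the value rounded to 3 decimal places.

test statistic = 4.677

n = 62; E_i = n·p_i = [10.33, 41.33, 10.33]
χ² = (16−10.33)²/10.33 + (34−41.33)²/41.33 + (12−10.33)²/10.33 = 4.6774
df = 2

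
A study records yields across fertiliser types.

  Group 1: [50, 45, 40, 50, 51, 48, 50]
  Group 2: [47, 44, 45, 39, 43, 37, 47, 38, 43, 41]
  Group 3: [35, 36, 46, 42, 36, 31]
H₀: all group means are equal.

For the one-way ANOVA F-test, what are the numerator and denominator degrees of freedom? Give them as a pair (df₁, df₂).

degrees of freedom = [2, 20]

k = 3 groups, N = 23 total
df = (k−1, N−k) = (3−1, 23−3) = (2, 20)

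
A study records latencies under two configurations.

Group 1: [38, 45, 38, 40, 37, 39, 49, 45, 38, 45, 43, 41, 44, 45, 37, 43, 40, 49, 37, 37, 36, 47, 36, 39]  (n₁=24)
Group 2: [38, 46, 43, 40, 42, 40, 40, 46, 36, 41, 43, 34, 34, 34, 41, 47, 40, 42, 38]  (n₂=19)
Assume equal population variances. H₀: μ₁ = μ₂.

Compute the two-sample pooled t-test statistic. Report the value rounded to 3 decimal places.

test statistic = 0.725

x̄₁=41.167, s₁=4.146, n₁=24
x̄₂=40.263, s₂=3.942, n₂=19
s_p² = [23·4.146² + 18·3.942²]/41 = 16.4638
SE = √(s_p²·(1/24+1/19)) = 1.2460
t = (41.167−40.263)/1.2460 = 0.7251
df = 41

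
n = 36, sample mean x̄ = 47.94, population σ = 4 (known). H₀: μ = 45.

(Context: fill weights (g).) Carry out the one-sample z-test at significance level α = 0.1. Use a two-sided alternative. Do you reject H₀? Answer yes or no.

SE = σ/√n = 4/√36 = 0.6667
z = (x̄−μ₀)/SE = (47.94−45)/0.6667 = 4.4100
p-value (two-sided) = 0.00001
At α=0.1: p < α → reject H₀

reject H₀: yes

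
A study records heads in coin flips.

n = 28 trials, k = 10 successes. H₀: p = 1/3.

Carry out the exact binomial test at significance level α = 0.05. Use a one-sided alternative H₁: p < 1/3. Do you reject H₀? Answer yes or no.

Exact binomial: n=28, k=10, p₀=1/3=0.3333
P(X≤10) from Σ C(n,i)·p₀^i·(1−p₀)^(n−i)
p-value (one-sided, H₁ less) = 0.68589
At α=0.05: p ≥ α → fail to reject H₀

reject H₀: no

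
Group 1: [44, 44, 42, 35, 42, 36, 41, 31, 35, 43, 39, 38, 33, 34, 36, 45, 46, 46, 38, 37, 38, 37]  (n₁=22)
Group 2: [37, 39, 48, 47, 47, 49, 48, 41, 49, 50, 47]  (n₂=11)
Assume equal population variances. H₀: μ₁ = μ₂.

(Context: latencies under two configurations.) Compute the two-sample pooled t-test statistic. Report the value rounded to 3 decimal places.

x̄₁=39.091, s₁=4.407, n₁=22
x̄₂=45.636, s₂=4.456, n₂=11
s_p² = [21·4.407² + 10·4.456²]/31 = 19.5601
SE = √(s_p²·(1/22+1/11)) = 1.6332
t = (39.091−45.636)/1.6332 = -4.0078
df = 31

test statistic = -4.008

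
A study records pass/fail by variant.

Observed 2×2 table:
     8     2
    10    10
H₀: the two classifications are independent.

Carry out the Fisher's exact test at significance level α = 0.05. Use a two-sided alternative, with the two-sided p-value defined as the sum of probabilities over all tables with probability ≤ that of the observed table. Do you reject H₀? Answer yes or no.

Margins: r₁=10, r₂=20, c₁=18, c₂=12, n=30
p_obs = C(10,8)·C(20,10)/C(30,18); sum pmf over tables with pmf ≤ p_obs
p-value (two-sided) = 0.23527
At α=0.05: p ≥ α → fail to reject H₀

reject H₀: no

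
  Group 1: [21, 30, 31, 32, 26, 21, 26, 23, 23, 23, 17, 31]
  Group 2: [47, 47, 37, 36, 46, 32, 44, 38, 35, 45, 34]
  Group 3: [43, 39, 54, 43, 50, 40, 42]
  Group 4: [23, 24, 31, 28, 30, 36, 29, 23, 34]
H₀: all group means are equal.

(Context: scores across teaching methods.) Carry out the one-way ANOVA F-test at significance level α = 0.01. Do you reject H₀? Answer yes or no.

Group means [25.33, 40.09, 44.43, 28.67], grand mean 33.692
SSB = Σnᵢ(x̄ᵢ−x̄)² = 2323.018; SSW = ΣΣ(x−x̄ᵢ)² = 941.290
MSB = 2323.018/3 = 774.3392; MSW = 941.290/35 = 26.8940
F = MSB/MSW = 28.7923
df = (3, 35)
p-value (upper-tail) = 0.00000
At α=0.01: p < α → reject H₀

reject H₀: yes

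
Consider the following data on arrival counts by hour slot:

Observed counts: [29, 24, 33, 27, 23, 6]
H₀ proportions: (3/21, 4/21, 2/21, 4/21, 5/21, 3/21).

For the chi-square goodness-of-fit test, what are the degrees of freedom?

degrees of freedom = 5

df = k − 1 = 6 − 1 = 5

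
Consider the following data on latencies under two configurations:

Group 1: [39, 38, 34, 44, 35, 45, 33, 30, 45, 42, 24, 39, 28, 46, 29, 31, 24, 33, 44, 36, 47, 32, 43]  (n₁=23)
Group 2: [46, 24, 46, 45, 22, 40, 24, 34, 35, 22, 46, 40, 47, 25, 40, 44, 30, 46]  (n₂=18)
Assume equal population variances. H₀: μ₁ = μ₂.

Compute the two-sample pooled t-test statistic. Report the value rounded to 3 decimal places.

x̄₁=36.565, s₁=7.108, n₁=23
x̄₂=36.444, s₂=9.556, n₂=18
s_p² = [22·7.108² + 17·9.556²]/39 = 68.3102
SE = √(s_p²·(1/23+1/18)) = 2.6010
t = (36.565−36.444)/2.6010 = 0.0464
df = 39

test statistic = 0.046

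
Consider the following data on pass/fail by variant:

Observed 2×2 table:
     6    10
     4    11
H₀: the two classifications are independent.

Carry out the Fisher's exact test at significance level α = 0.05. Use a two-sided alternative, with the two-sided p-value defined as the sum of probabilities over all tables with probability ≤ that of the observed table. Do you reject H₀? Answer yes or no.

reject H₀: no

Margins: r₁=16, r₂=15, c₁=10, c₂=21, n=31
p_obs = C(16,6)·C(15,4)/C(31,10); sum pmf over tables with pmf ≤ p_obs
p-value (two-sided) = 0.70425
At α=0.05: p ≥ α → fail to reject H₀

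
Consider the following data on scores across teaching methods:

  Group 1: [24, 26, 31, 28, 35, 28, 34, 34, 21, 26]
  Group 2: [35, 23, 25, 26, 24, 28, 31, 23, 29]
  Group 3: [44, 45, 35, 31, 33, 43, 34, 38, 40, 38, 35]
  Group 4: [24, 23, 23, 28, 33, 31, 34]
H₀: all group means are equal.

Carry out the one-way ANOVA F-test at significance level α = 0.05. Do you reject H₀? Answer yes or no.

reject H₀: yes

Group means [28.70, 27.11, 37.82, 28.00], grand mean 30.892
SSB = Σnᵢ(x̄ᵢ−x̄)² = 762.942; SSW = ΣΣ(x−x̄ᵢ)² = 686.625
MSB = 762.942/3 = 254.3141; MSW = 686.625/33 = 20.8068
F = MSB/MSW = 12.2226
df = (3, 33)
p-value (upper-tail) = 0.00002
At α=0.05: p < α → reject H₀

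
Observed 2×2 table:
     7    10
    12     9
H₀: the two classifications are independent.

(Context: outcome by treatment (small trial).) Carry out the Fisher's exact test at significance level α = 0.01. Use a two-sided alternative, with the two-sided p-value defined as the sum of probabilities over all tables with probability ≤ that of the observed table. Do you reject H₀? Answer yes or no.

reject H₀: no

Margins: r₁=17, r₂=21, c₁=19, c₂=19, n=38
p_obs = C(17,7)·C(21,12)/C(38,19); sum pmf over tables with pmf ≤ p_obs
p-value (two-sided) = 0.51481
At α=0.01: p ≥ α → fail to reject H₀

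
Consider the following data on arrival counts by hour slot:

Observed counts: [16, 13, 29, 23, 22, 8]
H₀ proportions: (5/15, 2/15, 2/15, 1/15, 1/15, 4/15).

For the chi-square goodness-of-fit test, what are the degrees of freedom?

df = k − 1 = 6 − 1 = 5

degrees of freedom = 5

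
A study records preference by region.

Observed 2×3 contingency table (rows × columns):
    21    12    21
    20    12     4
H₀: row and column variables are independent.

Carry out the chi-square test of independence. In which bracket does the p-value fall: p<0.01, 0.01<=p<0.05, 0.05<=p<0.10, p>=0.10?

p-value bracket: 0.01<=p<0.05

Row totals [54, 36], col totals [41, 24, 25], n=90
χ² = (21−24.60)²/24.60 + (12−14.40)²/14.40 + (21−15.00)²/15.00 + (20−16.40)²/16.40 + (12−9.60)²/9.60 + (4−10.00)²/10.00 = 8.3171
df = 2
p-value (upper-tail) = 0.01563
→ bracket: 0.01<=p<0.05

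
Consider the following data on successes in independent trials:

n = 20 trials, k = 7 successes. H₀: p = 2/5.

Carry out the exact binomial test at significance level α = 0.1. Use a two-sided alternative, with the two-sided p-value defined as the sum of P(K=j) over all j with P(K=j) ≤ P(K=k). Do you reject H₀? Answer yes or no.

Exact binomial: n=20, k=7, p₀=2/5=0.4000
P(X=j) = C(n,j)·p₀^j·(1−p₀)^(n−j); p = Σ P(X=j) over j with P(X=j) ≤ P(X=7)
p-value (two-sided) = 0.82029
At α=0.1: p ≥ α → fail to reject H₀

reject H₀: no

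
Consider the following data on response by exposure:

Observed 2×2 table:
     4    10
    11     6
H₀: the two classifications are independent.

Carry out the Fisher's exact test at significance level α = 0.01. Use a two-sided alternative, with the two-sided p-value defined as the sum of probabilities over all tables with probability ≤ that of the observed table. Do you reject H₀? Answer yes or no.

reject H₀: no

Margins: r₁=14, r₂=17, c₁=15, c₂=16, n=31
p_obs = C(14,4)·C(17,11)/C(31,15); sum pmf over tables with pmf ≤ p_obs
p-value (two-sided) = 0.07317
At α=0.01: p ≥ α → fail to reject H₀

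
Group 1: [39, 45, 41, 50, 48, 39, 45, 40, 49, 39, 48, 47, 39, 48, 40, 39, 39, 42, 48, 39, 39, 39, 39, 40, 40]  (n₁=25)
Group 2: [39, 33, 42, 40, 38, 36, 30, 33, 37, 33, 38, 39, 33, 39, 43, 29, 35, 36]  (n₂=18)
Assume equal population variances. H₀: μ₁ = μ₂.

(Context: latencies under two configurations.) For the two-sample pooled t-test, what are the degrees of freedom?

degrees of freedom = 41

df = n₁ + n₂ − 2 = 25 + 18 − 2 = 41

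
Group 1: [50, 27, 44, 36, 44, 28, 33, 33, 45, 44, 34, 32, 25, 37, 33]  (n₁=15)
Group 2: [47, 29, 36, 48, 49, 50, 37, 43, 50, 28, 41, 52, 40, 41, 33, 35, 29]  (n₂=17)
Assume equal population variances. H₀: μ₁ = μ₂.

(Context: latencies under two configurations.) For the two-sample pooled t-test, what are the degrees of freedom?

degrees of freedom = 30

df = n₁ + n₂ − 2 = 15 + 17 − 2 = 30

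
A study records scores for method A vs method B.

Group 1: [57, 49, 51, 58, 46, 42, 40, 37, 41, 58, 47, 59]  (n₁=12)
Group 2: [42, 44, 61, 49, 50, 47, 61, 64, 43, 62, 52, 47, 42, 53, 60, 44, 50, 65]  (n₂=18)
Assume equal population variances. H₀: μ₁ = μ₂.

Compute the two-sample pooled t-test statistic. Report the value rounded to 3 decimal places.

x̄₁=48.750, s₁=7.864, n₁=12
x̄₂=52.000, s₂=8.102, n₂=18
s_p² = [11·7.864² + 17·8.102²]/28 = 64.1518
SE = √(s_p²·(1/12+1/18)) = 2.9850
t = (48.750−52.000)/2.9850 = -1.0888
df = 28

test statistic = -1.089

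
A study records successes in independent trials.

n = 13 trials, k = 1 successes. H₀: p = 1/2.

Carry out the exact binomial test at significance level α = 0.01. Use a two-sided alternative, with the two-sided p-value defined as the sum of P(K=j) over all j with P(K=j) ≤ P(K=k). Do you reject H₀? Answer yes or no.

Exact binomial: n=13, k=1, p₀=1/2=0.5000
P(X=j) = C(n,j)·p₀^j·(1−p₀)^(n−j); p = Σ P(X=j) over j with P(X=j) ≤ P(X=1)
p-value (two-sided) = 0.00342
At α=0.01: p < α → reject H₀

reject H₀: yes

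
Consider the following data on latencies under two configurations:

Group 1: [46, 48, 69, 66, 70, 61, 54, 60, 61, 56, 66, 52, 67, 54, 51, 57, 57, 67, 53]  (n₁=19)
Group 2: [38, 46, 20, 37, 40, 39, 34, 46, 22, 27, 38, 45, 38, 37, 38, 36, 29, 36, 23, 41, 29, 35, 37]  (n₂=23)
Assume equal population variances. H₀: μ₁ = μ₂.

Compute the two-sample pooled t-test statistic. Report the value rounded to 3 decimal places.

x̄₁=58.684, s₁=7.303, n₁=19
x̄₂=35.261, s₂=7.206, n₂=23
s_p² = [18·7.303² + 22·7.206²]/40 = 52.5635
SE = √(s_p²·(1/19+1/23)) = 2.2476
t = (58.684−35.261)/2.2476 = 10.4213
df = 40

test statistic = 10.421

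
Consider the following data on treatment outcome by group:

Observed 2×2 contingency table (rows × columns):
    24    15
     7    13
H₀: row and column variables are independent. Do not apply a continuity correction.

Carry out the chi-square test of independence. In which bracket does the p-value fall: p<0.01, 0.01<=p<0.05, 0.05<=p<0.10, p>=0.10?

p-value bracket: 0.05<=p<0.10

Row totals [39, 20], col totals [31, 28], n=59
χ² = (24−20.49)²/20.49 + (15−18.51)²/18.51 + (7−10.51)²/10.51 + (13−9.49)²/9.49 = 3.7340
df = 1
p-value (upper-tail) = 0.05331
→ bracket: 0.05<=p<0.10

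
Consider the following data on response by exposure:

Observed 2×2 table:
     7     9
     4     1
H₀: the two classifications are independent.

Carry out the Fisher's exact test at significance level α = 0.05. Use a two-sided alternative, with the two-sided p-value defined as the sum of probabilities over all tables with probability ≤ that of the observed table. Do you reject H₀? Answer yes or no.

Margins: r₁=16, r₂=5, c₁=11, c₂=10, n=21
p_obs = C(16,7)·C(5,4)/C(21,11); sum pmf over tables with pmf ≤ p_obs
p-value (two-sided) = 0.31078
At α=0.05: p ≥ α → fail to reject H₀

reject H₀: no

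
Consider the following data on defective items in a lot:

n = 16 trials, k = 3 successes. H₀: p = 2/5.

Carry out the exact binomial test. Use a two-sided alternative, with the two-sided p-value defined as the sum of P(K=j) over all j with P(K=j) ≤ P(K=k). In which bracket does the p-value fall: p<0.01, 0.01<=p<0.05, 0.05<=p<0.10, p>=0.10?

Exact binomial: n=16, k=3, p₀=2/5=0.4000
P(X=j) = C(n,j)·p₀^j·(1−p₀)^(n−j); p = Σ P(X=j) over j with P(X=j) ≤ P(X=3)
p-value (two-sided) = 0.12347
→ bracket: p>=0.10

p-value bracket: p>=0.10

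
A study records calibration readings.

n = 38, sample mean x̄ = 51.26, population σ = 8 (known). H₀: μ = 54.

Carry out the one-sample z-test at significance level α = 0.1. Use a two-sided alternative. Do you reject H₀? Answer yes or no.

reject H₀: yes

SE = σ/√n = 8/√38 = 1.2978
z = (x̄−μ₀)/SE = (51.26−54)/1.2978 = -2.1113
p-value (two-sided) = 0.03475
At α=0.1: p < α → reject H₀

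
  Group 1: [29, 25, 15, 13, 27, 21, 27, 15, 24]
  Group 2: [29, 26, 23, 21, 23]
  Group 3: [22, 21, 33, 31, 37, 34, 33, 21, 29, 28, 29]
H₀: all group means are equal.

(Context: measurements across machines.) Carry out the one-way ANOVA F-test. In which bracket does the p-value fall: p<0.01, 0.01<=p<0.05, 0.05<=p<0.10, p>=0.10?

p-value bracket: 0.01<=p<0.05

Group means [21.78, 24.40, 28.91], grand mean 25.440
SSB = Σnᵢ(x̄ᵢ−x̄)² = 258.495; SSW = ΣΣ(x−x̄ᵢ)² = 633.665
MSB = 258.495/2 = 129.2477; MSW = 633.665/22 = 28.8029
F = MSB/MSW = 4.4873
df = (2, 22)
p-value (upper-tail) = 0.02321
→ bracket: 0.01<=p<0.05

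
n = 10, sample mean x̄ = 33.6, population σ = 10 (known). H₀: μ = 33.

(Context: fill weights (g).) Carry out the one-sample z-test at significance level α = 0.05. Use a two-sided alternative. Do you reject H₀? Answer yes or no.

reject H₀: no

SE = σ/√n = 10/√10 = 3.1623
z = (x̄−μ₀)/SE = (33.6−33)/3.1623 = 0.1897
p-value (two-sided) = 0.84952
At α=0.05: p ≥ α → fail to reject H₀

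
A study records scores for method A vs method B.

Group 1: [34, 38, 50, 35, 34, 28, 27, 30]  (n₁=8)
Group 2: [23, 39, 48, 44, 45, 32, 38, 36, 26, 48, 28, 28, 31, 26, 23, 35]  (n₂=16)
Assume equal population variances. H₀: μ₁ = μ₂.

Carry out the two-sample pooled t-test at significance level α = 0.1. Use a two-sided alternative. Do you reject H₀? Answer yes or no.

x̄₁=34.500, s₁=7.290, n₁=8
x̄₂=34.375, s₂=8.609, n₂=16
s_p² = [7·7.290² + 15·8.609²]/22 = 67.4432
SE = √(s_p²·(1/8+1/16)) = 3.5561
t = (34.500−34.375)/3.5561 = 0.0352
df = 22
p-value (two-sided) = 0.97228
At α=0.1: p ≥ α → fail to reject H₀

reject H₀: no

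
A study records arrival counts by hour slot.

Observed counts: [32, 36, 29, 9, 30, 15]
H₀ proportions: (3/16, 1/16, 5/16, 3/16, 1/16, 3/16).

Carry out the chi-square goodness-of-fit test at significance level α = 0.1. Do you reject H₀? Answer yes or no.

n = 151; E_i = n·p_i = [28.31, 9.44, 47.19, 28.31, 9.44, 28.31]
χ² = (32−28.31)²/28.31 + (36−9.44)²/9.44 + (29−47.19)²/47.19 + (9−28.31)²/28.31 + (30−9.44)²/9.44 + (15−28.31)²/28.31 = 146.4870
df = 5
p-value (upper-tail) = 0.00000
At α=0.1: p < α → reject H₀

reject H₀: yes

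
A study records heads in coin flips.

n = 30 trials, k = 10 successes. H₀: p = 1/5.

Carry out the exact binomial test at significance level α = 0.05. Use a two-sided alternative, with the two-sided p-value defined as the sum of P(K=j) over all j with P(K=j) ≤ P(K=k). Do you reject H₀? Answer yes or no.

reject H₀: no

Exact binomial: n=30, k=10, p₀=1/5=0.2000
P(X=j) = C(n,j)·p₀^j·(1−p₀)^(n−j); p = Σ P(X=j) over j with P(X=j) ≤ P(X=10)
p-value (two-sided) = 0.10527
At α=0.05: p ≥ α → fail to reject H₀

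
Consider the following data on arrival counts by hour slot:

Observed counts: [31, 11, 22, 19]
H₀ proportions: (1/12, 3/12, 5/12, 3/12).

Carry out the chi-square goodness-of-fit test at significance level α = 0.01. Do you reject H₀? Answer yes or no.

n = 83; E_i = n·p_i = [6.92, 20.75, 34.58, 20.75]
χ² = (31−6.92)²/6.92 + (11−20.75)²/20.75 + (22−34.58)²/34.58 + (19−20.75)²/20.75 = 93.1639
df = 3
p-value (upper-tail) = 0.00000
At α=0.01: p < α → reject H₀

reject H₀: yes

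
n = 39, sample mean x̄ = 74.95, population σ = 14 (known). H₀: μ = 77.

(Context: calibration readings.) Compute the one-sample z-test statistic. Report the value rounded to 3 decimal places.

test statistic = -0.914

SE = σ/√n = 14/√39 = 2.2418
z = (x̄−μ₀)/SE = (74.95−77)/2.2418 = -0.9144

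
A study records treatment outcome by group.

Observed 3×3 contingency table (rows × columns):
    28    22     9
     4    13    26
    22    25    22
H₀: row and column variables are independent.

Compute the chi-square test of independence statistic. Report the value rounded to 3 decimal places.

test statistic = 27.191

Row totals [59, 43, 69], col totals [54, 60, 57], n=171
χ² = (28−18.63)²/18.63 + (22−20.70)²/20.70 + (9−19.67)²/19.67 + (4−13.58)²/13.58 + (13−15.09)²/15.09 + (26−14.33)²/14.33 + (22−21.79)²/21.79 + (25−24.21)²/24.21 + (22−23.00)²/23.00 = 27.1909
df = 4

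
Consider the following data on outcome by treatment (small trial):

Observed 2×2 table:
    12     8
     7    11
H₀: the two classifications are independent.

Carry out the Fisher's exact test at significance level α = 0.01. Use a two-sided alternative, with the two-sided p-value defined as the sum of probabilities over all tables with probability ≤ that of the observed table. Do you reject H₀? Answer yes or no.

Margins: r₁=20, r₂=18, c₁=19, c₂=19, n=38
p_obs = C(20,12)·C(18,7)/C(38,19); sum pmf over tables with pmf ≤ p_obs
p-value (two-sided) = 0.32998
At α=0.01: p ≥ α → fail to reject H₀

reject H₀: no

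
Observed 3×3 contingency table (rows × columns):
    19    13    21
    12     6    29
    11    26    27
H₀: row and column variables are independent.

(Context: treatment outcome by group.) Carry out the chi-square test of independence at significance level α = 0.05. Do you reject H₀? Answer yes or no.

reject H₀: yes

Row totals [53, 47, 64], col totals [42, 45, 77], n=164
χ² = (19−13.57)²/13.57 + (13−14.54)²/14.54 + (21−24.88)²/24.88 + (12−12.04)²/12.04 + (6−12.90)²/12.90 + (29−22.07)²/22.07 + (11−16.39)²/16.39 + (26−17.56)²/17.56 + (27−30.05)²/30.05 = 14.9432
df = 4
p-value (upper-tail) = 0.00482
At α=0.05: p < α → reject H₀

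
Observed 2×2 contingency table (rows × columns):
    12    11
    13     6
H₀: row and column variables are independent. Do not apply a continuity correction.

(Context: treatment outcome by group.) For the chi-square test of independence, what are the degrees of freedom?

df = (r−1)(c−1) = (2−1)·(2−1) = 1

degrees of freedom = 1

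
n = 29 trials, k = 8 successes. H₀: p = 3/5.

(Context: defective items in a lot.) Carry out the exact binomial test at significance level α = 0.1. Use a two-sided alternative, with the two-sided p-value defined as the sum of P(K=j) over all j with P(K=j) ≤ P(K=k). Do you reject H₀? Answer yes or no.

reject H₀: yes

Exact binomial: n=29, k=8, p₀=3/5=0.6000
P(X=j) = C(n,j)·p₀^j·(1−p₀)^(n−j); p = Σ P(X=j) over j with P(X=j) ≤ P(X=8)
p-value (two-sided) = 0.00049
At α=0.1: p < α → reject H₀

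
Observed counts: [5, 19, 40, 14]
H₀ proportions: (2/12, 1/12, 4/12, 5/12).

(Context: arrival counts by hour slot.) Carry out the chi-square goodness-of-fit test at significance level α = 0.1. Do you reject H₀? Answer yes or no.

reject H₀: yes

n = 78; E_i = n·p_i = [13.00, 6.50, 26.00, 32.50]
χ² = (5−13.00)²/13.00 + (19−6.50)²/6.50 + (40−26.00)²/26.00 + (14−32.50)²/32.50 = 47.0308
df = 3
p-value (upper-tail) = 0.00000
At α=0.1: p < α → reject H₀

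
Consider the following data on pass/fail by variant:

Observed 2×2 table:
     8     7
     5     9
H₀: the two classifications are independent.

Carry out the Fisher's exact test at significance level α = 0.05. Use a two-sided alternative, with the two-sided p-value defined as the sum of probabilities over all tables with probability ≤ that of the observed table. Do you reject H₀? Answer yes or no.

reject H₀: no

Margins: r₁=15, r₂=14, c₁=13, c₂=16, n=29
p_obs = C(15,8)·C(14,5)/C(29,13); sum pmf over tables with pmf ≤ p_obs
p-value (two-sided) = 0.46214
At α=0.05: p ≥ α → fail to reject H₀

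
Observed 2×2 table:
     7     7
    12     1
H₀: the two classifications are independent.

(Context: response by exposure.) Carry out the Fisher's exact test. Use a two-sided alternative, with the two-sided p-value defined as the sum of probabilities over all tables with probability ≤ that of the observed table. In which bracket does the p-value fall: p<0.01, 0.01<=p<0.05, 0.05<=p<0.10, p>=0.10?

p-value bracket: 0.01<=p<0.05

Margins: r₁=14, r₂=13, c₁=19, c₂=8, n=27
p_obs = C(14,7)·C(13,12)/C(27,19); sum pmf over tables with pmf ≤ p_obs
p-value (two-sided) = 0.03285
→ bracket: 0.01<=p<0.05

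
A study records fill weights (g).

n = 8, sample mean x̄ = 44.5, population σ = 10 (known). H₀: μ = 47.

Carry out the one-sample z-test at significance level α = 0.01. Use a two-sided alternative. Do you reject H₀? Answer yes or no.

reject H₀: no

SE = σ/√n = 10/√8 = 3.5355
z = (x̄−μ₀)/SE = (44.5−47)/3.5355 = -0.7071
p-value (two-sided) = 0.47950
At α=0.01: p ≥ α → fail to reject H₀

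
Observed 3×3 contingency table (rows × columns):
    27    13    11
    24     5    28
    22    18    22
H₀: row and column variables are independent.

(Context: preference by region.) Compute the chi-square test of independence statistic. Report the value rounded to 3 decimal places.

test statistic = 14.096

Row totals [51, 57, 62], col totals [73, 36, 61], n=170
χ² = (27−21.90)²/21.90 + (13−10.80)²/10.80 + (11−18.30)²/18.30 + (24−24.48)²/24.48 + (5−12.07)²/12.07 + (28−20.45)²/20.45 + (22−26.62)²/26.62 + (18−13.13)²/13.13 + (22−22.25)²/22.25 = 14.0962
df = 4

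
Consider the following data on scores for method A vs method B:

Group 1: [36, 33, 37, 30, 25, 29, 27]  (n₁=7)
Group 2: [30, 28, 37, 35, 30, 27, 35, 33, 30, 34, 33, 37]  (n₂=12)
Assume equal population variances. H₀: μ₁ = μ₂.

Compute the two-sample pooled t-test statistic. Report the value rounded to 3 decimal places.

x̄₁=31.000, s₁=4.509, n₁=7
x̄₂=32.417, s₂=3.370, n₂=12
s_p² = [6·4.509² + 11·3.370²]/17 = 14.5245
SE = √(s_p²·(1/7+1/12)) = 1.8125
t = (31.000−32.417)/1.8125 = -0.7816
df = 17

test statistic = -0.782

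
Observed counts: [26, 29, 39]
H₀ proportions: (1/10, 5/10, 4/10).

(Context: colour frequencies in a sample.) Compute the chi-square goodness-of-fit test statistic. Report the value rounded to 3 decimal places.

test statistic = 36.261

n = 94; E_i = n·p_i = [9.40, 47.00, 37.60]
χ² = (26−9.40)²/9.40 + (29−47.00)²/47.00 + (39−37.60)²/37.60 = 36.2606
df = 2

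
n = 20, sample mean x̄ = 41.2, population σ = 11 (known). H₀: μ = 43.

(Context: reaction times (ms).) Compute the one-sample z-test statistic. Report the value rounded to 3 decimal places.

test statistic = -0.732

SE = σ/√n = 11/√20 = 2.4597
z = (x̄−μ₀)/SE = (41.2−43)/2.4597 = -0.7318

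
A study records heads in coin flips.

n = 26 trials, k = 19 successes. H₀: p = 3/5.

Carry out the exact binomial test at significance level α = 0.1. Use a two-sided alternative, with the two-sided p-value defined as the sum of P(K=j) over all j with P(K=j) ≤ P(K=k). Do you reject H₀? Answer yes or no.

Exact binomial: n=26, k=19, p₀=3/5=0.6000
P(X=j) = C(n,j)·p₀^j·(1−p₀)^(n−j); p = Σ P(X=j) over j with P(X=j) ≤ P(X=19)
p-value (two-sided) = 0.22974
At α=0.1: p ≥ α → fail to reject H₀

reject H₀: no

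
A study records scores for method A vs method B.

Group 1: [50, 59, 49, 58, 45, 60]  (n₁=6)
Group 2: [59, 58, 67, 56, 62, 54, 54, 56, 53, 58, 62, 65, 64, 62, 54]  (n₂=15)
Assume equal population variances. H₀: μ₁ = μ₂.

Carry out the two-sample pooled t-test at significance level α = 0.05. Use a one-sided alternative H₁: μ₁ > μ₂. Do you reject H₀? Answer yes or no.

reject H₀: no

x̄₁=53.500, s₁=6.285, n₁=6
x̄₂=58.933, s₂=4.496, n₂=15
s_p² = [5·6.285² + 14·4.496²]/19 = 25.2860
SE = √(s_p²·(1/6+1/15)) = 2.4290
t = (53.500−58.933)/2.4290 = -2.2369
df = 19
p-value (one-sided, H₁ greater) = 0.98126
At α=0.05: p ≥ α → fail to reject H₀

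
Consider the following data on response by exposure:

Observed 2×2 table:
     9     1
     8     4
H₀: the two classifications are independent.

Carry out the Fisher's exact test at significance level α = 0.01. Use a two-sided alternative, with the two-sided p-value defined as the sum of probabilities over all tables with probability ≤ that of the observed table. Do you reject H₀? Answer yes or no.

reject H₀: no

Margins: r₁=10, r₂=12, c₁=17, c₂=5, n=22
p_obs = C(10,9)·C(12,8)/C(22,17); sum pmf over tables with pmf ≤ p_obs
p-value (two-sided) = 0.32331
At α=0.01: p ≥ α → fail to reject H₀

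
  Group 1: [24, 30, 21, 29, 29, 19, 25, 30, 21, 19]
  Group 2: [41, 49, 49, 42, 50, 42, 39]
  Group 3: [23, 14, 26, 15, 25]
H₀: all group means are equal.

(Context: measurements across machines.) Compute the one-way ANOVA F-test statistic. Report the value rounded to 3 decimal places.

Group means [24.70, 44.57, 20.60], grand mean 30.091
SSB = Σnᵢ(x̄ᵢ−x̄)² = 2208.804; SSW = ΣΣ(x−x̄ᵢ)² = 441.014
MSB = 2208.804/2 = 1104.4019; MSW = 441.014/19 = 23.2113
F = MSB/MSW = 47.5804
df = (2, 19)

test statistic = 47.580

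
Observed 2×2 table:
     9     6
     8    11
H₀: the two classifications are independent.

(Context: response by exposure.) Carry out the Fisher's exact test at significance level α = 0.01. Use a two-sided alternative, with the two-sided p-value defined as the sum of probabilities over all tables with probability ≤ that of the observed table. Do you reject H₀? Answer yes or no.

Margins: r₁=15, r₂=19, c₁=17, c₂=17, n=34
p_obs = C(15,9)·C(19,8)/C(34,17); sum pmf over tables with pmf ≤ p_obs
p-value (two-sided) = 0.49053
At α=0.01: p ≥ α → fail to reject H₀

reject H₀: no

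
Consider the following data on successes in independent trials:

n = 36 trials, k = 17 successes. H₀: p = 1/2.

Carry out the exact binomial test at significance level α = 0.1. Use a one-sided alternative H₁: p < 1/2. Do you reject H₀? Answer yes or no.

reject H₀: no

Exact binomial: n=36, k=17, p₀=1/2=0.5000
P(X≤17) from Σ C(n,i)·p₀^i·(1−p₀)^(n−i)
p-value (one-sided, H₁ less) = 0.43397
At α=0.1: p ≥ α → fail to reject H₀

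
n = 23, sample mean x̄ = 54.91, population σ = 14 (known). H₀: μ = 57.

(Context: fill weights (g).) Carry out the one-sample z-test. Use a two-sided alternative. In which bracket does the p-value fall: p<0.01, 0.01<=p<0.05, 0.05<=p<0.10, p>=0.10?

p-value bracket: p>=0.10

SE = σ/√n = 14/√23 = 2.9192
z = (x̄−μ₀)/SE = (54.91−57)/2.9192 = -0.7159
p-value (two-sided) = 0.47402
→ bracket: p>=0.10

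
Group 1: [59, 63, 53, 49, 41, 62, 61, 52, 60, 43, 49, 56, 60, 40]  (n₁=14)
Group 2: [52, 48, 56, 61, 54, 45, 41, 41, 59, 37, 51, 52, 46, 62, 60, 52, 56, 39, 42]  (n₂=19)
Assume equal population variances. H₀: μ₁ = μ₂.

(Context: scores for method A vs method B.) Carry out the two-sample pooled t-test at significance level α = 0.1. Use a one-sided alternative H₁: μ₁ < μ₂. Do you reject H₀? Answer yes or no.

x̄₁=53.429, s₁=7.997, n₁=14
x̄₂=50.211, s₂=7.843, n₂=19
s_p² = [13·7.997² + 18·7.843²]/31 = 62.5350
SE = √(s_p²·(1/14+1/19)) = 2.7853
t = (53.429−50.211)/2.7853 = 1.1554
df = 31
p-value (one-sided, H₁ less) = 0.87161
At α=0.1: p ≥ α → fail to reject H₀

reject H₀: no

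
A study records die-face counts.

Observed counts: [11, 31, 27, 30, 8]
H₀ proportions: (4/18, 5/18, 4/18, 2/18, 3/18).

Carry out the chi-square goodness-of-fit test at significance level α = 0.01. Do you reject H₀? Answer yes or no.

n = 107; E_i = n·p_i = [23.78, 29.72, 23.78, 11.89, 17.83]
χ² = (11−23.78)²/23.78 + (31−29.72)²/29.72 + (27−23.78)²/23.78 + (30−11.89)²/11.89 + (8−17.83)²/17.83 = 40.3701
df = 4
p-value (upper-tail) = 0.00000
At α=0.01: p < α → reject H₀

reject H₀: yes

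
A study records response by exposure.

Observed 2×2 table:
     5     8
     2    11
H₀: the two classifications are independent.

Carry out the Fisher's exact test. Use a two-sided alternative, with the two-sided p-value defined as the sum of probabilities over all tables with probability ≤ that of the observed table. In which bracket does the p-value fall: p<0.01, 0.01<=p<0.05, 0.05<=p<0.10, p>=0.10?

p-value bracket: p>=0.10

Margins: r₁=13, r₂=13, c₁=7, c₂=19, n=26
p_obs = C(13,5)·C(13,2)/C(26,7); sum pmf over tables with pmf ≤ p_obs
p-value (two-sided) = 0.37826
→ bracket: p>=0.10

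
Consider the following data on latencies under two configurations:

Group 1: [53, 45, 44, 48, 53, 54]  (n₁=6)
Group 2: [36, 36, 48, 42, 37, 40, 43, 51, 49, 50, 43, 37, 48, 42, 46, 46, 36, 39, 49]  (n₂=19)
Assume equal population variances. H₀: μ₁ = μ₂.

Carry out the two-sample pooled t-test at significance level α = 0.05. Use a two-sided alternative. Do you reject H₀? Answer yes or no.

x̄₁=49.500, s₁=4.416, n₁=6
x̄₂=43.053, s₂=5.265, n₂=19
s_p² = [5·4.416² + 18·5.265²]/23 = 25.9325
SE = √(s_p²·(1/6+1/19)) = 2.3847
t = (49.500−43.053)/2.3847 = 2.7036
df = 23
p-value (two-sided) = 0.01267
At α=0.05: p < α → reject H₀

reject H₀: yes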